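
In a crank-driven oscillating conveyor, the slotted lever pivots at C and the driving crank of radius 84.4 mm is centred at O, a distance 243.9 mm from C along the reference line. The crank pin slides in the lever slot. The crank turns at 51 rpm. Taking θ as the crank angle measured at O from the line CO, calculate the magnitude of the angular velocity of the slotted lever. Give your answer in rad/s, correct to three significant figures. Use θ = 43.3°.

ω = 5.341 rad/s (from 51 rpm).
Crank pin A relative to C: A = (d + r cosθ, r sinθ); lever angle φ = atan2(r sinθ, d + r cosθ).
Differentiating tanφ: φ̇ = rω(d cosθ + r)/(d² + r² + 2dr cosθ).
d² + r² + 2dr cosθ = |CA|² = 0.0965732 m²;  d cosθ + r = +0.2619 m.
|ω_lever| = |0.0844·5.341·+0.2619| / 0.0965732 = 1.2224 rad/s.

1.22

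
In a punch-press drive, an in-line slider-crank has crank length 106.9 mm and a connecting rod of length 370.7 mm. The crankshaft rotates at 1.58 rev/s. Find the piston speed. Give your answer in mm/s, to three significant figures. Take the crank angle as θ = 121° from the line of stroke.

770

ω = 2π·1.58 = 9.927 rad/s
For an in-line slider-crank, x = r cosθ + √(L² − r² sin²θ), so v = −rω sinθ·[1 + r cosθ/√(L² − r² sin²θ)].
With r = 0.1069 m, L = 0.3707 m, θ = 121°: √(L² − r² sin²θ) = 0.3592 m.
v = −0.1069·9.927·0.85717·[1 + 0.1069·-0.51504/0.3592] = -0.77023 m/s.
|v| = 0.77023 m/s = 770.23 mm/s.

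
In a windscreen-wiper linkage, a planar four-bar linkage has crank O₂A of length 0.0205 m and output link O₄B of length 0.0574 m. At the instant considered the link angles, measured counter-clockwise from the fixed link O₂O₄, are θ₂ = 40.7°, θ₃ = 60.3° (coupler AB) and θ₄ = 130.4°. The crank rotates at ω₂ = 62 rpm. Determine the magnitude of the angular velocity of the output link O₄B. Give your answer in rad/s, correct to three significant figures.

0.827

ω₂ = 6.493 rad/s (from 62 rpm).
Differentiating the loop-closure r₂e^{iθ₂}+r₃e^{iθ₃}=r₁+r₄e^{iθ₄} gives r₂ω₂e^{iθ₂}+r₃ω₃e^{iθ₃}=r₄ω₄e^{iθ₄}.
Eliminating the other unknown: ω₄ = r₂ω₂ sin(θ₂−θ₃) / [r₄ sin(θ₄−θ₃)].
Numerator sine = -0.33545; denominator sine = +0.94029.
Result = 0.0205·6.493·(-0.33545) / (0.0574·(+0.94029)) = -0.82724 rad/s; magnitude 0.82724 rad/s.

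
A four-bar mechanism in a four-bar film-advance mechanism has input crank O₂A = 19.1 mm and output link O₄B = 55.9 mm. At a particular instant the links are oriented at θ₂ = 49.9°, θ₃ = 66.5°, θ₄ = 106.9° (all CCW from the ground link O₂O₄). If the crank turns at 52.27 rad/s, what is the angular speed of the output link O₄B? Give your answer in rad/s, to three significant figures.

ω₂ = 52.27 rad/s
Differentiating the loop-closure r₂e^{iθ₂}+r₃e^{iθ₃}=r₁+r₄e^{iθ₄} gives r₂ω₂e^{iθ₂}+r₃ω₃e^{iθ₃}=r₄ω₄e^{iθ₄}.
Eliminating the other unknown: ω₄ = r₂ω₂ sin(θ₂−θ₃) / [r₄ sin(θ₄−θ₃)].
Numerator sine = -0.28569; denominator sine = +0.64812.
Result = 0.0191·52.27·(-0.28569) / (0.0559·(+0.64812)) = -7.8725 rad/s; magnitude 7.8725 rad/s.

7.87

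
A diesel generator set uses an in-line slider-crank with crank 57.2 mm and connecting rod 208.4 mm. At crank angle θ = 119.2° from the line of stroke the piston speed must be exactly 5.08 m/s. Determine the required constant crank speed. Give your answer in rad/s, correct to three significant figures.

118

For an in-line slider-crank, |v_piston| = rω|sinθ|·[1 + r cosθ/√(L² − r² sin²θ)].
With r = 0.0572 m, L = 0.2084 m, θ = 119.2°: the bracketed kinematic factor |dx/dθ| = 0.043045 m.
ω = v/|dx/dθ| = 5.08/0.043045 = 118.02 rad/s.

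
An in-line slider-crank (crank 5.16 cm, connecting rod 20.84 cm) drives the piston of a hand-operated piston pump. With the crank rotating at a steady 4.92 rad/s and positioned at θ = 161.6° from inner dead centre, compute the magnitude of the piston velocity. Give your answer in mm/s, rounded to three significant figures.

ω = 4.92 rad/s
For an in-line slider-crank, x = r cosθ + √(L² − r² sin²θ), so v = −rω sinθ·[1 + r cosθ/√(L² − r² sin²θ)].
With r = 0.0516 m, L = 0.2084 m, θ = 161.6°: √(L² − r² sin²θ) = 0.20776 m.
v = −0.0516·4.92·0.31565·[1 + 0.0516·-0.94888/0.20776] = -0.06125 m/s.
|v| = 0.06125 m/s = 61.25 mm/s.

61.2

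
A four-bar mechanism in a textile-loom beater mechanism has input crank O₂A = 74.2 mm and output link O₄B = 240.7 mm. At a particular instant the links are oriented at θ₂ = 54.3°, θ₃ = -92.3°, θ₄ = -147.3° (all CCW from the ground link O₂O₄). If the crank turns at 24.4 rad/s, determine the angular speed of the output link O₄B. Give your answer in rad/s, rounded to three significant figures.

ω₂ = 24.4 rad/s
Differentiating the loop-closure r₂e^{iθ₂}+r₃e^{iθ₃}=r₁+r₄e^{iθ₄} gives r₂ω₂e^{iθ₂}+r₃ω₃e^{iθ₃}=r₄ω₄e^{iθ₄}.
Eliminating the other unknown: ω₄ = r₂ω₂ sin(θ₂−θ₃) / [r₄ sin(θ₄−θ₃)].
Numerator sine = +0.55048; denominator sine = -0.81915.
Result = 0.0742·24.4·(+0.55048) / (0.2407·(-0.81915)) = -5.0547 rad/s; magnitude 5.0547 rad/s.

5.05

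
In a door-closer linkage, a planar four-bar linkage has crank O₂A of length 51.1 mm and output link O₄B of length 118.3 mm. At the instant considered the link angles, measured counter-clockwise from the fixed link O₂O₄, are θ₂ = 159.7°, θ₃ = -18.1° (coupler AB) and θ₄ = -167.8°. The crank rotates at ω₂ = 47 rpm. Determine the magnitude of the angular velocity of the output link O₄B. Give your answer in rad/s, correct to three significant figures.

ω₂ = 4.922 rad/s (from 47 rpm).
Differentiating the loop-closure r₂e^{iθ₂}+r₃e^{iθ₃}=r₁+r₄e^{iθ₄} gives r₂ω₂e^{iθ₂}+r₃ω₃e^{iθ₃}=r₄ω₄e^{iθ₄}.
Eliminating the other unknown: ω₄ = r₂ω₂ sin(θ₂−θ₃) / [r₄ sin(θ₄−θ₃)].
Numerator sine = +0.03839; denominator sine = -0.50453.
Result = 0.0511·4.922·(+0.03839) / (0.1183·(-0.50453)) = -0.16176 rad/s; magnitude 0.16176 rad/s.

0.162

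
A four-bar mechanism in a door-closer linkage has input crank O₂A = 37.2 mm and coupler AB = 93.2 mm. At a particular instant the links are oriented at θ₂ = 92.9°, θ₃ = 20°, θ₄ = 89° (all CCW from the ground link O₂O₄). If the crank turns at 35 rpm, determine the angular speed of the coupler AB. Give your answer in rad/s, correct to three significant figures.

0.107

ω₂ = 3.665 rad/s (from 35 rpm).
Differentiating the loop-closure r₂e^{iθ₂}+r₃e^{iθ₃}=r₁+r₄e^{iθ₄} gives r₂ω₂e^{iθ₂}+r₃ω₃e^{iθ₃}=r₄ω₄e^{iθ₄}.
Eliminating the other unknown: ω₃ = r₂ω₂ sin(θ₄−θ₂) / [r₃ sin(θ₃−θ₄)].
Numerator sine = -0.06802; denominator sine = -0.93358.
Result = 0.0372·3.665·(-0.06802) / (0.0932·(-0.93358)) = +0.10658 rad/s; magnitude 0.10658 rad/s.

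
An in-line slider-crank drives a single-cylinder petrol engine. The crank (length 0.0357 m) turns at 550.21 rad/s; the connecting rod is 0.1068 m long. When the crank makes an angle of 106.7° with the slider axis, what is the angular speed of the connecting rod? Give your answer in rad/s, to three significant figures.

55.8

ω = 550.2 rad/s
The rod makes angle φ with the slider axis where L sinφ = r sinθ; differentiating, L cosφ·φ̇ = r ω cosθ.
L cosφ = √(L² − r² sin²θ) = 0.10118 m.
|ω_rod| = r ω |cosθ| / √(L² − r² sin²θ) = 0.0357·550.2·0.28736/0.10118 = 55.788 rad/s.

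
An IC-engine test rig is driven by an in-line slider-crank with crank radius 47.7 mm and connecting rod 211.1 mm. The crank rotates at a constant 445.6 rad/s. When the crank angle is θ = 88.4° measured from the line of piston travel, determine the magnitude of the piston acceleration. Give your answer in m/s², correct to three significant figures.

ω = 445.6 rad/s
x(θ) = r cosθ + √(L² − r² sin²θ); with ω constant, a = ω²·d²x/dθ².
d²x/dθ² = −r cosθ − r²(cos2θ)/√u − r⁴ sin²2θ/(4u^{3/2}),  u = L² − r² sin²θ = 0.0422897 m².
Substituting r = 0.0477 m, L = 0.2111 m, θ = 88.4°: d²x/dθ² = +0.0097146 m.
a = ω²·d²x/dθ² = (445.6)²·(+0.0097146) = +1928.9 m/s²;  |a| = 1928.9 m/s².

1930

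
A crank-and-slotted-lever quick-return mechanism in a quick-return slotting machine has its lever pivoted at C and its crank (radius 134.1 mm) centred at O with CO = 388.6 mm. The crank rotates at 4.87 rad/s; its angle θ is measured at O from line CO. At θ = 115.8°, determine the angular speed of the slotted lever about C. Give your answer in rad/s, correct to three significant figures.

ω = 4.87 rad/s
Crank pin A relative to C: A = (d + r cosθ, r sinθ); lever angle φ = atan2(r sinθ, d + r cosθ).
Differentiating tanφ: φ̇ = rω(d cosθ + r)/(d² + r² + 2dr cosθ).
d² + r² + 2dr cosθ = |CA|² = 0.123632 m²;  d cosθ + r = -0.035031 m.
|ω_lever| = |0.1341·4.87·-0.035031| / 0.123632 = 0.18505 rad/s.

0.185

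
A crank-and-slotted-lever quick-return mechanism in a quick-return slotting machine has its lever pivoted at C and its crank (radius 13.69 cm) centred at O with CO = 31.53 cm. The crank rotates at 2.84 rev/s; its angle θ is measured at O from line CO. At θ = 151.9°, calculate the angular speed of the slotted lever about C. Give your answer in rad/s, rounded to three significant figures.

ω = 17.84 rad/s (from 2.84 rev/s).
Crank pin A relative to C: A = (d + r cosθ, r sinθ); lever angle φ = atan2(r sinθ, d + r cosθ).
Differentiating tanφ: φ̇ = rω(d cosθ + r)/(d² + r² + 2dr cosθ).
d² + r² + 2dr cosθ = |CA|² = 0.0420024 m²;  d cosθ + r = -0.14123 m.
|ω_lever| = |0.1369·17.84·-0.14123| / 0.0420024 = 8.2143 rad/s.

8.21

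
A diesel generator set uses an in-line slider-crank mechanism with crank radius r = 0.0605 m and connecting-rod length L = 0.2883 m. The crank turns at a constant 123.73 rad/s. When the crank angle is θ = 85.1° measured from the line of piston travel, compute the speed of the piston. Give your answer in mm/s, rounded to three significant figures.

ω = 123.7 rad/s
For an in-line slider-crank, x = r cosθ + √(L² − r² sin²θ), so v = −rω sinθ·[1 + r cosθ/√(L² − r² sin²θ)].
With r = 0.0605 m, L = 0.2883 m, θ = 85.1°: √(L² − r² sin²θ) = 0.28193 m.
v = −0.0605·123.7·0.99635·[1 + 0.0605·0.08542/0.28193] = -7.595 m/s.
|v| = 7.595 m/s = 7595 mm/s.

7600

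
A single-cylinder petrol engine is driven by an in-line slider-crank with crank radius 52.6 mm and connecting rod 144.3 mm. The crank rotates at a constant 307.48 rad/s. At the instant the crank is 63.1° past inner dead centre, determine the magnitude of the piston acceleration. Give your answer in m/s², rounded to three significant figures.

1160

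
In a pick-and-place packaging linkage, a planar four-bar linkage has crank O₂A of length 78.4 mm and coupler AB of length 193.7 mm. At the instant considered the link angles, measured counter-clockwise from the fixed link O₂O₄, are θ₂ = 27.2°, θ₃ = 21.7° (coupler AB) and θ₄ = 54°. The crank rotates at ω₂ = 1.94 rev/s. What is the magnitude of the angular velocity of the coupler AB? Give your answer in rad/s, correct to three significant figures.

4.16

ω₂ = 12.19 rad/s (from 1.94 rev/s).
Differentiating the loop-closure r₂e^{iθ₂}+r₃e^{iθ₃}=r₁+r₄e^{iθ₄} gives r₂ω₂e^{iθ₂}+r₃ω₃e^{iθ₃}=r₄ω₄e^{iθ₄}.
Eliminating the other unknown: ω₃ = r₂ω₂ sin(θ₄−θ₂) / [r₃ sin(θ₃−θ₄)].
Numerator sine = +0.45088; denominator sine = -0.53435.
Result = 0.0784·12.19·(+0.45088) / (0.1937·(-0.53435)) = -4.1629 rad/s; magnitude 4.1629 rad/s.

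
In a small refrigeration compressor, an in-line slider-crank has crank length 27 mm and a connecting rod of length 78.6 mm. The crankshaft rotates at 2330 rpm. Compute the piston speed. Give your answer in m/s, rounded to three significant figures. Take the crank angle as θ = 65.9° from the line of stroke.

ω = 2π·2330/60 = 244 rad/s
For an in-line slider-crank, x = r cosθ + √(L² − r² sin²θ), so v = −rω sinθ·[1 + r cosθ/√(L² − r² sin²θ)].
With r = 0.027 m, L = 0.0786 m, θ = 65.9°: √(L² − r² sin²θ) = 0.074636 m.
v = −0.027·244·0.91283·[1 + 0.027·0.40833/0.074636] = -6.902 m/s.
|v| = 6.902 m/s.

6.90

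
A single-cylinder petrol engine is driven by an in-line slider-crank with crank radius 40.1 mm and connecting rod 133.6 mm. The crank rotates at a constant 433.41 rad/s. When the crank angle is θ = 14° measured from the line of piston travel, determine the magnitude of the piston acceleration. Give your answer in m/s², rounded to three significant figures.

9320

ω = 433.4 rad/s
x(θ) = r cosθ + √(L² − r² sin²θ); with ω constant, a = ω²·d²x/dθ².
d²x/dθ² = −r cosθ − r²(cos2θ)/√u − r⁴ sin²2θ/(4u^{3/2}),  u = L² − r² sin²θ = 0.0177548 m².
Substituting r = 0.0401 m, L = 0.1336 m, θ = 14°: d²x/dθ² = -0.049624 m.
a = ω²·d²x/dθ² = (433.4)²·(-0.049624) = -9321.7 m/s²;  |a| = 9321.7 m/s².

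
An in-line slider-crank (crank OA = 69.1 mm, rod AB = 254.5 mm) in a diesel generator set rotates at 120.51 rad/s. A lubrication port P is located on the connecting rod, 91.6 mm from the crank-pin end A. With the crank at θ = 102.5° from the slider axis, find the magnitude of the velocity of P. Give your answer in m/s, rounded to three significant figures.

8.03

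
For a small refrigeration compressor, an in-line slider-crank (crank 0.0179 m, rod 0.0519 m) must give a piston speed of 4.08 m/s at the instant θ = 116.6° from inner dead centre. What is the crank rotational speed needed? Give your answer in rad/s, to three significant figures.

304

For an in-line slider-crank, |v_piston| = rω|sinθ|·[1 + r cosθ/√(L² − r² sin²θ)].
With r = 0.0179 m, L = 0.0519 m, θ = 116.6°: the bracketed kinematic factor |dx/dθ| = 0.013407 m.
ω = v/|dx/dθ| = 4.08/0.013407 = 304.32 rad/s.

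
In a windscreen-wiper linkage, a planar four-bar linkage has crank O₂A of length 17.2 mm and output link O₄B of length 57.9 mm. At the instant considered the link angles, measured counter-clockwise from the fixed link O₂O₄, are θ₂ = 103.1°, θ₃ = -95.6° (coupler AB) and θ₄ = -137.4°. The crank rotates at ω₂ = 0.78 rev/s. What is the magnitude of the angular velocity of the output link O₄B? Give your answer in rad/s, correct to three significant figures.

0.700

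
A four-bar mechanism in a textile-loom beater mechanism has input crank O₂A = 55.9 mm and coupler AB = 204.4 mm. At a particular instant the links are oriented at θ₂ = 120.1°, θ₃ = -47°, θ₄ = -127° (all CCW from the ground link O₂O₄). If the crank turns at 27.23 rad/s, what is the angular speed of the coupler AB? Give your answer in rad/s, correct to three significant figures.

6.97

ω₂ = 27.23 rad/s
Differentiating the loop-closure r₂e^{iθ₂}+r₃e^{iθ₃}=r₁+r₄e^{iθ₄} gives r₂ω₂e^{iθ₂}+r₃ω₃e^{iθ₃}=r₄ω₄e^{iθ₄}.
Eliminating the other unknown: ω₃ = r₂ω₂ sin(θ₄−θ₂) / [r₃ sin(θ₃−θ₄)].
Numerator sine = +0.92119; denominator sine = +0.98481.
Result = 0.0559·27.23·(+0.92119) / (0.2044·(+0.98481)) = +6.9659 rad/s; magnitude 6.9659 rad/s.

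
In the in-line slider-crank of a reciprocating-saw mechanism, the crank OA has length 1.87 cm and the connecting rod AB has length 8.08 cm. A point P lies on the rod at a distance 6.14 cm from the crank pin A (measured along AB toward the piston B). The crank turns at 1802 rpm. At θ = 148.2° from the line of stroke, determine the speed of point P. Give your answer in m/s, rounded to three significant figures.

ω = 188.7 rad/s.  Crank-pin speed |V_A| = rω = 3.5288 m/s, perpendicular to OA.
Rod angle: sinφ = −(r/L) sinθ ⇒ φ = -7.005°; ω_rod = −rω cosθ/√(L²−r²sin²θ) = +37.397 rad/s.
V_P = V_A + ω_rod × AP, with AP = 0.0614 m along the rod.
Components: V_Px = −rω sinθ − a·ω_rod·sinφ = -1.5795 m/s;  V_Py = rω cosθ + a·ω_rod·cosφ = -0.72008 m/s.
|V_P| = √(V_Px² + V_Py²) = 1.7359 m/s.

1.74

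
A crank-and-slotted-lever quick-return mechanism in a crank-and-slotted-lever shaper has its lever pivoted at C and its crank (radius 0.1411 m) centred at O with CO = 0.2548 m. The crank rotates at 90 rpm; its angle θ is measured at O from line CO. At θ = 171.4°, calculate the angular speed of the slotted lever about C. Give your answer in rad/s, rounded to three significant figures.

ω = 9.425 rad/s (from 90 rpm).
Crank pin A relative to C: A = (d + r cosθ, r sinθ); lever angle φ = atan2(r sinθ, d + r cosθ).
Differentiating tanφ: φ̇ = rω(d cosθ + r)/(d² + r² + 2dr cosθ).
d² + r² + 2dr cosθ = |CA|² = 0.0137362 m²;  d cosθ + r = -0.11084 m.
|ω_lever| = |0.1411·9.425·-0.11084| / 0.0137362 = 10.73 rad/s.

10.7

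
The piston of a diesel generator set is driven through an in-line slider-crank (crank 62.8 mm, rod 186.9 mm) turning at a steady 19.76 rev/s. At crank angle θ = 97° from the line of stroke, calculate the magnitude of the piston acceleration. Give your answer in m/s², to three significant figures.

452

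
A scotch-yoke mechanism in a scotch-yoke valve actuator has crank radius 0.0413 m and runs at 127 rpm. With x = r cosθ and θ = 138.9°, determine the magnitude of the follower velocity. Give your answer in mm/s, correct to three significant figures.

361

ω = 13.3 rad/s (from 127 rpm).
x = r cosθ ⇒ ẋ = −rω sinθ.
|v| = rω|sinθ| = 0.0413·13.3·|sin 138.9°| = 0.36107 m/s = 361.07 mm/s.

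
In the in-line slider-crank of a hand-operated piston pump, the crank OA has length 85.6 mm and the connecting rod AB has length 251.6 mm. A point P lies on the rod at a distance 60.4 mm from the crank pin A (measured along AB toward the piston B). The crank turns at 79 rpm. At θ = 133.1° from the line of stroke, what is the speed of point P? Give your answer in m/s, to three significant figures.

ω = 8.273 rad/s.  Crank-pin speed |V_A| = rω = 0.70816 m/s, perpendicular to OA.
Rod angle: sinφ = −(r/L) sinθ ⇒ φ = -14.384°; ω_rod = −rω cosθ/√(L²−r²sin²θ) = +1.9854 rad/s.
V_P = V_A + ω_rod × AP, with AP = 0.0604 m along the rod.
Components: V_Px = −rω sinθ − a·ω_rod·sinφ = -0.48728 m/s;  V_Py = rω cosθ + a·ω_rod·cosφ = -0.36771 m/s.
|V_P| = √(V_Px² + V_Py²) = 0.61045 m/s.

0.610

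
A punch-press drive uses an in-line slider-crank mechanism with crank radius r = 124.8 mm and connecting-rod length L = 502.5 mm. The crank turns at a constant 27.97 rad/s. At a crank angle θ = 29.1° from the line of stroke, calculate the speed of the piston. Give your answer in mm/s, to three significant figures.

2070

ω = 27.97 rad/s
For an in-line slider-crank, x = r cosθ + √(L² − r² sin²θ), so v = −rω sinθ·[1 + r cosθ/√(L² − r² sin²θ)].
With r = 0.1248 m, L = 0.5025 m, θ = 29.1°: √(L² − r² sin²θ) = 0.49882 m.
v = −0.1248·27.97·0.48634·[1 + 0.1248·0.87377/0.49882] = -2.0687 m/s.
|v| = 2.0687 m/s = 2068.7 mm/s.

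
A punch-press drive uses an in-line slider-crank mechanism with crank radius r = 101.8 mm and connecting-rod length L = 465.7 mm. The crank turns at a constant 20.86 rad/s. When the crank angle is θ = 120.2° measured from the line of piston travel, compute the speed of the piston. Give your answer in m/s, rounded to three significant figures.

1.63

ω = 20.86 rad/s
For an in-line slider-crank, x = r cosθ + √(L² − r² sin²θ), so v = −rω sinθ·[1 + r cosθ/√(L² − r² sin²θ)].
With r = 0.1018 m, L = 0.4657 m, θ = 120.2°: √(L² − r² sin²θ) = 0.45731 m.
v = −0.1018·20.86·0.86427·[1 + 0.1018·-0.50302/0.45731] = -1.6298 m/s.
|v| = 1.6298 m/s.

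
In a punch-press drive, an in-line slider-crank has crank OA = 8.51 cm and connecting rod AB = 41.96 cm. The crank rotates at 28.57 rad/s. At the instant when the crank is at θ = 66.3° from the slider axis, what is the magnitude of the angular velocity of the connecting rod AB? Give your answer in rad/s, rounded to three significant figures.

2.37

ω = 28.57 rad/s
The rod makes angle φ with the slider axis where L sinφ = r sinθ; differentiating, L cosφ·φ̇ = r ω cosθ.
L cosφ = √(L² − r² sin²θ) = 0.4123 m.
|ω_rod| = r ω |cosθ| / √(L² − r² sin²θ) = 0.0851·28.57·0.40195/0.4123 = 2.3703 rad/s.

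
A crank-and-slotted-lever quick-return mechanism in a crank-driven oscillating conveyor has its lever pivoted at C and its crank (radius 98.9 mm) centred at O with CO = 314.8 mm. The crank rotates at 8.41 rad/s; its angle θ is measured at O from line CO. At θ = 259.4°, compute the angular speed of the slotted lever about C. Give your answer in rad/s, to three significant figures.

ω = 8.41 rad/s
Crank pin A relative to C: A = (d + r cosθ, r sinθ); lever angle φ = atan2(r sinθ, d + r cosθ).
Differentiating tanφ: φ̇ = rω(d cosθ + r)/(d² + r² + 2dr cosθ).
d² + r² + 2dr cosθ = |CA|² = 0.0974261 m²;  d cosθ + r = +0.040992 m.
|ω_lever| = |0.0989·8.41·+0.040992| / 0.0974261 = 0.34996 rad/s.

0.350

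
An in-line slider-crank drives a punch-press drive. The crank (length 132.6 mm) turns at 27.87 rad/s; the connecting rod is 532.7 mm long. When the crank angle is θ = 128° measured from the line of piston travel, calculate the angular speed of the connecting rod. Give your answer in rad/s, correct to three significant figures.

4.36

ω = 27.87 rad/s
The rod makes angle φ with the slider axis where L sinφ = r sinθ; differentiating, L cosφ·φ̇ = r ω cosθ.
L cosφ = √(L² − r² sin²θ) = 0.52235 m.
|ω_rod| = r ω |cosθ| / √(L² − r² sin²θ) = 0.1326·27.87·0.61566/0.52235 = 4.3557 rad/s.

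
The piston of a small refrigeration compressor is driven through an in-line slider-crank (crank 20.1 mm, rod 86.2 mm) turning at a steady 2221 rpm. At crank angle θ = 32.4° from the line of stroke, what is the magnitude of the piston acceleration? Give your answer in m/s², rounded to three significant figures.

1030

ω = 2π·2221/60 = 232.6 rad/s
x(θ) = r cosθ + √(L² − r² sin²θ); with ω constant, a = ω²·d²x/dθ².
d²x/dθ² = −r cosθ − r²(cos2θ)/√u − r⁴ sin²2θ/(4u^{3/2}),  u = L² − r² sin²θ = 0.00731444 m².
Substituting r = 0.0201 m, L = 0.0862 m, θ = 32.4°: d²x/dθ² = -0.019036 m.
a = ω²·d²x/dθ² = (232.6)²·(-0.019036) = -1029.7 m/s²;  |a| = 1029.7 m/s².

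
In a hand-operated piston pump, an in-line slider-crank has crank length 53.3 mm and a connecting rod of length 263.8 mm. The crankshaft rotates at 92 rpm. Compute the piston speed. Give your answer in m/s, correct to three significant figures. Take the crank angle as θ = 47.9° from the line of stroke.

0.433

ω = 2π·92/60 = 9.634 rad/s
For an in-line slider-crank, x = r cosθ + √(L² − r² sin²θ), so v = −rω sinθ·[1 + r cosθ/√(L² − r² sin²θ)].
With r = 0.0533 m, L = 0.2638 m, θ = 47.9°: √(L² − r² sin²θ) = 0.26082 m.
v = −0.0533·9.634·0.74198·[1 + 0.0533·0.67043/0.26082] = -0.43321 m/s.
|v| = 0.43321 m/s.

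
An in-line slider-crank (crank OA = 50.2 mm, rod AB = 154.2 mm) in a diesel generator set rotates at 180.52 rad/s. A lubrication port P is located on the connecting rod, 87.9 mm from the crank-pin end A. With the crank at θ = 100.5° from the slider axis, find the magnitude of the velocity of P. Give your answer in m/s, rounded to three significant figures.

8.62

ω = 180.5 rad/s.  Crank-pin speed |V_A| = rω = 9.0621 m/s, perpendicular to OA.
Rod angle: sinφ = −(r/L) sinθ ⇒ φ = -18.669°; ω_rod = −rω cosθ/√(L²−r²sin²θ) = +11.305 rad/s.
V_P = V_A + ω_rod × AP, with AP = 0.0879 m along the rod.
Components: V_Px = −rω sinθ − a·ω_rod·sinφ = -8.5923 m/s;  V_Py = rω cosθ + a·ω_rod·cosφ = -0.71005 m/s.
|V_P| = √(V_Px² + V_Py²) = 8.6216 m/s.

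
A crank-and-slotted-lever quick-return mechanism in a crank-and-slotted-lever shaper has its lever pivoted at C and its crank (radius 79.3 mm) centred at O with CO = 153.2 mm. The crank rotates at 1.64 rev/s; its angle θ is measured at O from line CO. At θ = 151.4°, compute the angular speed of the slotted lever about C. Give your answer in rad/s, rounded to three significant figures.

5.35

ω = 10.3 rad/s (from 1.64 rev/s).
Crank pin A relative to C: A = (d + r cosθ, r sinθ); lever angle φ = atan2(r sinθ, d + r cosθ).
Differentiating tanφ: φ̇ = rω(d cosθ + r)/(d² + r² + 2dr cosθ).
d² + r² + 2dr cosθ = |CA|² = 0.00842592 m²;  d cosθ + r = -0.055207 m.
|ω_lever| = |0.0793·10.3·-0.055207| / 0.00842592 = 5.3539 rad/s.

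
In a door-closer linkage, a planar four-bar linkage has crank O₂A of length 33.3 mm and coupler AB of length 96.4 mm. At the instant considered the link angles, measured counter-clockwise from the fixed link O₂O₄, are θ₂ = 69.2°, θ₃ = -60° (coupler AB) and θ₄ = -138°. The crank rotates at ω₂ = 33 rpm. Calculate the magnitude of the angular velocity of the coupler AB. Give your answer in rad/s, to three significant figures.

0.558

ω₂ = 3.456 rad/s (from 33 rpm).
Differentiating the loop-closure r₂e^{iθ₂}+r₃e^{iθ₃}=r₁+r₄e^{iθ₄} gives r₂ω₂e^{iθ₂}+r₃ω₃e^{iθ₃}=r₄ω₄e^{iθ₄}.
Eliminating the other unknown: ω₃ = r₂ω₂ sin(θ₄−θ₂) / [r₃ sin(θ₃−θ₄)].
Numerator sine = +0.45710; denominator sine = +0.97815.
Result = 0.0333·3.456·(+0.45710) / (0.0964·(+0.97815)) = +0.55785 rad/s; magnitude 0.55785 rad/s.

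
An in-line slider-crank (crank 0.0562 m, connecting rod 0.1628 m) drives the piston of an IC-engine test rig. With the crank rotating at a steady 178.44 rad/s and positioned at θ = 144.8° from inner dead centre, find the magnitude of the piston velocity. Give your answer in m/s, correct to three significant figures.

4.12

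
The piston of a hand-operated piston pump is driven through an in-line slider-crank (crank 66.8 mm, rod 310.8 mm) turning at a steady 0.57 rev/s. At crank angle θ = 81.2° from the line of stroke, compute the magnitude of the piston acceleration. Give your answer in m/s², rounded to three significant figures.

0.0483

ω = 2π·0.57 = 3.581 rad/s
x(θ) = r cosθ + √(L² − r² sin²θ); with ω constant, a = ω²·d²x/dθ².
d²x/dθ² = −r cosθ − r²(cos2θ)/√u − r⁴ sin²2θ/(4u^{3/2}),  u = L² − r² sin²θ = 0.0922388 m².
Substituting r = 0.0668 m, L = 0.3108 m, θ = 81.2°: d²x/dθ² = +0.0037691 m.
a = ω²·d²x/dθ² = (3.581)²·(+0.0037691) = +0.048344 m/s²;  |a| = 0.048344 m/s².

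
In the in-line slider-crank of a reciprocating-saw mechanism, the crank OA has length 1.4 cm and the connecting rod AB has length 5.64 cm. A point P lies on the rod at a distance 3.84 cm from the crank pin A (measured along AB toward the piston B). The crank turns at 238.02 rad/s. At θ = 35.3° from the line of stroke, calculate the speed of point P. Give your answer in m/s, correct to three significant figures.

ω = 238 rad/s.  Crank-pin speed |V_A| = rω = 3.3323 m/s, perpendicular to OA.
Rod angle: sinφ = −(r/L) sinθ ⇒ φ = -8.247°; ω_rod = −rω cosθ/√(L²−r²sin²θ) = -48.724 rad/s.
V_P = V_A + ω_rod × AP, with AP = 0.0384 m along the rod.
Components: V_Px = −rω sinθ − a·ω_rod·sinφ = -2.194 m/s;  V_Py = rω cosθ + a·ω_rod·cosφ = +0.86796 m/s.
|V_P| = √(V_Px² + V_Py²) = 2.3594 m/s.

2.36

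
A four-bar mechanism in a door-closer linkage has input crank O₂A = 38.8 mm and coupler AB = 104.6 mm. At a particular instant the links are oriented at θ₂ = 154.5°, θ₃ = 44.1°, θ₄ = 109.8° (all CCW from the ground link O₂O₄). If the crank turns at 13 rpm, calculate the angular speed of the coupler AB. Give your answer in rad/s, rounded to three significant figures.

0.390

ω₂ = 1.361 rad/s (from 13 rpm).
Differentiating the loop-closure r₂e^{iθ₂}+r₃e^{iθ₃}=r₁+r₄e^{iθ₄} gives r₂ω₂e^{iθ₂}+r₃ω₃e^{iθ₃}=r₄ω₄e^{iθ₄}.
Eliminating the other unknown: ω₃ = r₂ω₂ sin(θ₄−θ₂) / [r₃ sin(θ₃−θ₄)].
Numerator sine = -0.70339; denominator sine = -0.91140.
Result = 0.0388·1.361·(-0.70339) / (0.1046·(-0.91140)) = +0.38973 rad/s; magnitude 0.38973 rad/s.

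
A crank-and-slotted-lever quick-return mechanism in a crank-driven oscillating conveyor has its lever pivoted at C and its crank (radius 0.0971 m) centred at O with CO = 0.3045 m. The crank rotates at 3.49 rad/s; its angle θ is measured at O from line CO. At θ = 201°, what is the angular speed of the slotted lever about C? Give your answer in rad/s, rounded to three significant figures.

1.35

ω = 3.49 rad/s
Crank pin A relative to C: A = (d + r cosθ, r sinθ); lever angle φ = atan2(r sinθ, d + r cosθ).
Differentiating tanφ: φ̇ = rω(d cosθ + r)/(d² + r² + 2dr cosθ).
d² + r² + 2dr cosθ = |CA|² = 0.0469424 m²;  d cosθ + r = -0.18718 m.
|ω_lever| = |0.0971·3.49·-0.18718| / 0.0469424 = 1.3512 rad/s.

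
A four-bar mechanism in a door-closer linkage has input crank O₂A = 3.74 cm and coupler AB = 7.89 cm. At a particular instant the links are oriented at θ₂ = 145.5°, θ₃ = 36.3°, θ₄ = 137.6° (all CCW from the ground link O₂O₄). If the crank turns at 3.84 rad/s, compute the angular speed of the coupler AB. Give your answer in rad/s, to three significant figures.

ω₂ = 3.84 rad/s
Differentiating the loop-closure r₂e^{iθ₂}+r₃e^{iθ₃}=r₁+r₄e^{iθ₄} gives r₂ω₂e^{iθ₂}+r₃ω₃e^{iθ₃}=r₄ω₄e^{iθ₄}.
Eliminating the other unknown: ω₃ = r₂ω₂ sin(θ₄−θ₂) / [r₃ sin(θ₃−θ₄)].
Numerator sine = -0.13744; denominator sine = -0.98061.
Result = 0.0374·3.84·(-0.13744) / (0.0789·(-0.98061)) = +0.25513 rad/s; magnitude 0.25513 rad/s.

0.255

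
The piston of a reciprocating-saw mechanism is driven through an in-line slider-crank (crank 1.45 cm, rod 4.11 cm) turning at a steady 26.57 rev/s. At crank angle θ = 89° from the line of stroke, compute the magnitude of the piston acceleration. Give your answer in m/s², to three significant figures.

145

ω = 2π·26.6 = 166.9 rad/s
x(θ) = r cosθ + √(L² − r² sin²θ); with ω constant, a = ω²·d²x/dθ².
d²x/dθ² = −r cosθ − r²(cos2θ)/√u − r⁴ sin²2θ/(4u^{3/2}),  u = L² − r² sin²θ = 0.00147902 m².
Substituting r = 0.0145 m, L = 0.0411 m, θ = 89°: d²x/dθ² = +0.0052104 m.
a = ω²·d²x/dθ² = (166.9)²·(+0.0052104) = +145.21 m/s²;  |a| = 145.21 m/s².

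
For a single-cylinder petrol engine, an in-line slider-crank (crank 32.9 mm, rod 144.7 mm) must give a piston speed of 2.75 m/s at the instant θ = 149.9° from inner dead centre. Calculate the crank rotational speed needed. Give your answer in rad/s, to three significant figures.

For an in-line slider-crank, |v_piston| = rω|sinθ|·[1 + r cosθ/√(L² − r² sin²θ)].
With r = 0.0329 m, L = 0.1447 m, θ = 149.9°: the bracketed kinematic factor |dx/dθ| = 0.013233 m.
ω = v/|dx/dθ| = 2.75/0.013233 = 207.82 rad/s.

208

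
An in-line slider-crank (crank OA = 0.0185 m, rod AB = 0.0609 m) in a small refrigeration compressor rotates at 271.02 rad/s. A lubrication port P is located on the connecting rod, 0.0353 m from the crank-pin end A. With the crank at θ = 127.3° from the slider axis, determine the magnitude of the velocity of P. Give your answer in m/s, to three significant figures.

ω = 271 rad/s.  Crank-pin speed |V_A| = rω = 5.0139 m/s, perpendicular to OA.
Rod angle: sinφ = −(r/L) sinθ ⇒ φ = -13.984°; ω_rod = −rω cosθ/√(L²−r²sin²θ) = +51.414 rad/s.
V_P = V_A + ω_rod × AP, with AP = 0.0353 m along the rod.
Components: V_Px = −rω sinθ − a·ω_rod·sinφ = -3.5498 m/s;  V_Py = rω cosθ + a·ω_rod·cosφ = -1.2772 m/s.
|V_P| = √(V_Px² + V_Py²) = 3.7726 m/s.

3.77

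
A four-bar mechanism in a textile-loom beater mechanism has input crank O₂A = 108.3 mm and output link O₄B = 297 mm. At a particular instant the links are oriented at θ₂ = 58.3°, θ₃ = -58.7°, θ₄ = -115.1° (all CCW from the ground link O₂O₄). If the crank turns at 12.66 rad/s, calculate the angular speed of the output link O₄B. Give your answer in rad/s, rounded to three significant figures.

ω₂ = 12.66 rad/s
Differentiating the loop-closure r₂e^{iθ₂}+r₃e^{iθ₃}=r₁+r₄e^{iθ₄} gives r₂ω₂e^{iθ₂}+r₃ω₃e^{iθ₃}=r₄ω₄e^{iθ₄}.
Eliminating the other unknown: ω₄ = r₂ω₂ sin(θ₂−θ₃) / [r₄ sin(θ₄−θ₃)].
Numerator sine = +0.89101; denominator sine = -0.83292.
Result = 0.1083·12.66·(+0.89101) / (0.297·(-0.83292)) = -4.9384 rad/s; magnitude 4.9384 rad/s.

4.94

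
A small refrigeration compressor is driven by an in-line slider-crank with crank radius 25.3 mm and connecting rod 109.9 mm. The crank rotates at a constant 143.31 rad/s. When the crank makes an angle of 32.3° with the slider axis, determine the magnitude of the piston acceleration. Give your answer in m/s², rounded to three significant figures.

492

ω = 143.3 rad/s
x(θ) = r cosθ + √(L² − r² sin²θ); with ω constant, a = ω²·d²x/dθ².
d²x/dθ² = −r cosθ − r²(cos2θ)/√u − r⁴ sin²2θ/(4u^{3/2}),  u = L² − r² sin²θ = 0.0118952 m².
Substituting r = 0.0253 m, L = 0.1099 m, θ = 32.3°: d²x/dθ² = -0.023967 m.
a = ω²·d²x/dθ² = (143.3)²·(-0.023967) = -492.23 m/s²;  |a| = 492.23 m/s².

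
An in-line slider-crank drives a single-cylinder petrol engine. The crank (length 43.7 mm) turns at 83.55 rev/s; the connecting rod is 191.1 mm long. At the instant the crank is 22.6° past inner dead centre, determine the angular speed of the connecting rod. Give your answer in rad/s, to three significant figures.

ω = 525 rad/s (converted from 83.55 rev/s).
The rod makes angle φ with the slider axis where L sinφ = r sinθ; differentiating, L cosφ·φ̇ = r ω cosθ.
L cosφ = √(L² − r² sin²θ) = 0.19036 m.
|ω_rod| = r ω |cosθ| / √(L² − r² sin²θ) = 0.0437·525·0.92321/0.19036 = 111.26 rad/s.

111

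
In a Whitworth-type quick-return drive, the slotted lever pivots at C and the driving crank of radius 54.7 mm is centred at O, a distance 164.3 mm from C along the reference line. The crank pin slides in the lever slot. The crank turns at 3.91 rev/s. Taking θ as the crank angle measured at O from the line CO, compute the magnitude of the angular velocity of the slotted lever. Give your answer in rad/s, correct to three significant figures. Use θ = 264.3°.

1.83

ω = 24.57 rad/s (from 3.91 rev/s).
Crank pin A relative to C: A = (d + r cosθ, r sinθ); lever angle φ = atan2(r sinθ, d + r cosθ).
Differentiating tanφ: φ̇ = rω(d cosθ + r)/(d² + r² + 2dr cosθ).
d² + r² + 2dr cosθ = |CA|² = 0.0282014 m²;  d cosθ + r = +0.038382 m.
|ω_lever| = |0.0547·24.57·+0.038382| / 0.0282014 = 1.8289 rad/s.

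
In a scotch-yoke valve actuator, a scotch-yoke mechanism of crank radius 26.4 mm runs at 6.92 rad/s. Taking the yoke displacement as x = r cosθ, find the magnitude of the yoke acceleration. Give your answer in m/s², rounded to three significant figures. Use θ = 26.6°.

ω = 6.92 rad/s
x = r cosθ ⇒ ẍ = −rω² cosθ (ω constant).
|a| = rω²|cosθ| = 0.0264·(6.92)²·|cos 26.6°| = 1.1304 m/s².

1.13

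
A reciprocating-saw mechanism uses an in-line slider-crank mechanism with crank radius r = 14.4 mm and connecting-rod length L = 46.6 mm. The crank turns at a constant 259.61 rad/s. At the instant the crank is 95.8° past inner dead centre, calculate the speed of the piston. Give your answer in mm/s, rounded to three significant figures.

ω = 259.6 rad/s
For an in-line slider-crank, x = r cosθ + √(L² − r² sin²θ), so v = −rω sinθ·[1 + r cosθ/√(L² − r² sin²θ)].
With r = 0.0144 m, L = 0.0466 m, θ = 95.8°: √(L² − r² sin²θ) = 0.044343 m.
v = −0.0144·259.6·0.99488·[1 + 0.0144·-0.10106/0.044343] = -3.5972 m/s.
|v| = 3.5972 m/s = 3597.2 mm/s.

3600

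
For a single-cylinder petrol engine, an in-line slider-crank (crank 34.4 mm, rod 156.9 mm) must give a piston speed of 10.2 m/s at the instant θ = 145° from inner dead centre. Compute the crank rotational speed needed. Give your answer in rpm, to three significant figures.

6030

For an in-line slider-crank, |v_piston| = rω|sinθ|·[1 + r cosθ/√(L² − r² sin²θ)].
With r = 0.0344 m, L = 0.1569 m, θ = 145°: the bracketed kinematic factor |dx/dθ| = 0.016159 m.
ω = v/|dx/dθ| = 10.2/0.016159 = 631.23 rad/s.
N = 60ω/(2π) = 6027.8 rpm.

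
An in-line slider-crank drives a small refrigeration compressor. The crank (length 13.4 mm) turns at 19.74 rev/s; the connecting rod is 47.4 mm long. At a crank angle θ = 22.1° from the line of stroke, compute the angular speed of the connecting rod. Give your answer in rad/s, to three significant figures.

ω = 124 rad/s (converted from 19.74 rev/s).
The rod makes angle φ with the slider axis where L sinφ = r sinθ; differentiating, L cosφ·φ̇ = r ω cosθ.
L cosφ = √(L² − r² sin²θ) = 0.047131 m.
|ω_rod| = r ω |cosθ| / √(L² − r² sin²θ) = 0.0134·124·0.92653/0.047131 = 32.673 rad/s.

32.7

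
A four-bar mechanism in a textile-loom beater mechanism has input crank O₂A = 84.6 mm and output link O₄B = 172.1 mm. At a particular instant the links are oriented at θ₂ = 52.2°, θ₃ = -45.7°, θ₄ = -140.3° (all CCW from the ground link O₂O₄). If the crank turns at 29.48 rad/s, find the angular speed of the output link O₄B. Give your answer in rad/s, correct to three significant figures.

14.4

ω₂ = 29.48 rad/s
Differentiating the loop-closure r₂e^{iθ₂}+r₃e^{iθ₃}=r₁+r₄e^{iθ₄} gives r₂ω₂e^{iθ₂}+r₃ω₃e^{iθ₃}=r₄ω₄e^{iθ₄}.
Eliminating the other unknown: ω₄ = r₂ω₂ sin(θ₂−θ₃) / [r₄ sin(θ₄−θ₃)].
Numerator sine = +0.99051; denominator sine = -0.99678.
Result = 0.0846·29.48·(+0.99051) / (0.1721·(-0.99678)) = -14.4 rad/s; magnitude 14.4 rad/s.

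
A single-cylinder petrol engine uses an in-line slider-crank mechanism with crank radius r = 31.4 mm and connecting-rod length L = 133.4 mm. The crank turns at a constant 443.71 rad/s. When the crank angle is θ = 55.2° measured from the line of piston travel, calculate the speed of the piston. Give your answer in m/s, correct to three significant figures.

ω = 443.7 rad/s
For an in-line slider-crank, x = r cosθ + √(L² − r² sin²θ), so v = −rω sinθ·[1 + r cosθ/√(L² − r² sin²θ)].
With r = 0.0314 m, L = 0.1334 m, θ = 55.2°: √(L² − r² sin²θ) = 0.13088 m.
v = −0.0314·443.7·0.82115·[1 + 0.0314·0.57071/0.13088] = -13.007 m/s.
|v| = 13.007 m/s.

13.0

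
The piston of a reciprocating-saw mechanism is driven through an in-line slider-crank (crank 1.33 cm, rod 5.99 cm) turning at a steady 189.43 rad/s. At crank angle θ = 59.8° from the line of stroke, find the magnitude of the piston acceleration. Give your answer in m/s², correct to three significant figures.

188

ω = 189.4 rad/s
x(θ) = r cosθ + √(L² − r² sin²θ); with ω constant, a = ω²·d²x/dθ².
d²x/dθ² = −r cosθ − r²(cos2θ)/√u − r⁴ sin²2θ/(4u^{3/2}),  u = L² − r² sin²θ = 0.00345588 m².
Substituting r = 0.0133 m, L = 0.0599 m, θ = 59.8°: d²x/dθ² = -0.005233 m.
a = ω²·d²x/dθ² = (189.4)²·(-0.005233) = -187.78 m/s²;  |a| = 187.78 m/s².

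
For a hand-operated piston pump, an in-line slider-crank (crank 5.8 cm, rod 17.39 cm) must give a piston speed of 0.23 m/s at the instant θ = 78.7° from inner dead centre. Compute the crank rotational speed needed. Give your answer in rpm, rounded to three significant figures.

For an in-line slider-crank, |v_piston| = rω|sinθ|·[1 + r cosθ/√(L² − r² sin²θ)].
With r = 0.058 m, L = 0.1739 m, θ = 78.7°: the bracketed kinematic factor |dx/dθ| = 0.060809 m.
ω = v/|dx/dθ| = 0.23/0.060809 = 3.7823 rad/s.
N = 60ω/(2π) = 36.119 rpm.

36.1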